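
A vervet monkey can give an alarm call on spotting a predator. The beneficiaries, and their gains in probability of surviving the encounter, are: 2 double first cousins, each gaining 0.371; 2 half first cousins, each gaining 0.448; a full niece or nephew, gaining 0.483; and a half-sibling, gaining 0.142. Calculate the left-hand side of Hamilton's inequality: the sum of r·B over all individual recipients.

r to a double first cousin = 0.25 (double first cousins share both grandparent pairs — four paths of length 4: r = 4·(1/2)^4 = 1/4).
r to a half first cousin = 1/16 (half first cousins share one grandparent — one path of length 4: r = (1/2)^4 = 1/16).
r to a full niece or nephew = 0.25 (full aunt/uncle↔niece/nephew: two paths of length 3 through the shared grandparent pair: r = 2·(1/2)^3 = 1/4).
r to a half-sibling = 1/4 (half-sibs share one parent — one path of length 2: r = (1/2)^2 = 1/4).
Summing one r·B term per recipient: 2·0.25·0.371 + 2·0.0625·0.448 + 1·0.25·0.483 + 1·0.25·0.142 = 0.39775.

0.39775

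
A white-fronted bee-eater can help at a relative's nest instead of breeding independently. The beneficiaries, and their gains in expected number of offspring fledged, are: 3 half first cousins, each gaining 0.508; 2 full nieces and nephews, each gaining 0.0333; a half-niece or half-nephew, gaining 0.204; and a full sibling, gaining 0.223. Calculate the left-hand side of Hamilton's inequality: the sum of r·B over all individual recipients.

r to a half first cousin = 0.0625 (half first cousins share one grandparent — one path of length 4: r = (1/2)^4 = 1/16).
r to a full niece or nephew = 0.25 (full aunt/uncle↔niece/nephew: two paths of length 3 through the shared grandparent pair: r = 2·(1/2)^3 = 1/4).
r to a half-niece or half-nephew = 1/8 (half-aunt/uncle↔niece/nephew: one path of length 3: r = (1/2)^3 = 1/8).
r to a full sibling = 1/2 (full sibs share both parents — two paths of length 2: r = 2·(1/2)^2 = 1/2).
Summing one r·B term per recipient: 3·0.0625·0.508 + 2·0.25·0.0333 + 1·0.125·0.204 + 1·0.5·0.223 = 0.2489.

0.2489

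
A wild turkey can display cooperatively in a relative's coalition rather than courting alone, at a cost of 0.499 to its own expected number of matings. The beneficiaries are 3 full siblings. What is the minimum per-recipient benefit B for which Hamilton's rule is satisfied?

0.3327

r to a full sibling = 1/2 (full sibs share both parents — two paths of length 2: r = 2·(1/2)^2 = 1/2).
Hamilton's rule with n recipients of equal r: n·r·B > C, so B > C/(n·r) = 0.499/(3·0.5) = 0.3327.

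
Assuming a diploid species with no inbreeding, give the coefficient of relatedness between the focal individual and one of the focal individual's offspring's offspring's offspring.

Each parent–offspring link contributes a factor of 1/2, and independent paths through distinct common ancestors add.
Three parent–offspring links: r = (1/2)^3 = 1/8.

0.125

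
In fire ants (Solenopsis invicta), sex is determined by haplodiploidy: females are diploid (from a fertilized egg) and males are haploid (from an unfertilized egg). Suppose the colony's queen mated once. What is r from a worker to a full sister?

Haplodiploid full sisters inherit their father's entire haploid genome identically (contributing 1/2) and on average half of their mother's contribution (1/2 · 1/2 = 1/4); r = 1/2 + 1/4 = 3/4.

0.75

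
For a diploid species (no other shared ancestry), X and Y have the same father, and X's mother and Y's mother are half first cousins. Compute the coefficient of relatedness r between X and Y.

0.265625

Relatedness sums over independent paths through distinct common ancestors.
X and Y are related in two ways: half-sibs through their shared father (r = 1/4) and half second cousins through their mothers (r = 1/64).
r = 1/4 + 1/64 = 0.265625.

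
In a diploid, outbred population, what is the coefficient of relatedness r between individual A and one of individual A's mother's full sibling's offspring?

Each parent–offspring link contributes a factor of 1/2, and independent paths through distinct common ancestors add.
First cousins share one grandparent pair — two paths of length 4: r = 2·(1/2)^4 = 1/8.

0.125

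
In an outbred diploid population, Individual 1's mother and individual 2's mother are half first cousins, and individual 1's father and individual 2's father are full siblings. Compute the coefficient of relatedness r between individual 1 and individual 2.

0.140625

Wright's path rule: contributions from independent ancestry routes add.
Individual 1 and individual 2 are related in two ways: half second cousins through their mothers (r = 1/64) and first cousins through their fathers (r = 1/8).
r = 1/64 + 1/8 = 9/64 = 0.140625.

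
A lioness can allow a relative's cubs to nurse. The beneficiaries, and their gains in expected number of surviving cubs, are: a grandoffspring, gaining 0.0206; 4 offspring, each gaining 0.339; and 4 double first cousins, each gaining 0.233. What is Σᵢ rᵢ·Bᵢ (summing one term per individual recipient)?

0.91615

r to a grandoffspring = 0.25 (two parent–offspring links: r = (1/2)^2 = 1/4).
r to an offspring = 0.5 (one parent–offspring link: r = (1/2)^1 = 1/2).
r to a double first cousin = 1/4 (double first cousins share both grandparent pairs — four paths of length 4: r = 4·(1/2)^4 = 1/4).
Summing one r·B term per recipient: 1·0.25·0.0206 + 4·0.5·0.339 + 4·0.25·0.233 = 0.91615.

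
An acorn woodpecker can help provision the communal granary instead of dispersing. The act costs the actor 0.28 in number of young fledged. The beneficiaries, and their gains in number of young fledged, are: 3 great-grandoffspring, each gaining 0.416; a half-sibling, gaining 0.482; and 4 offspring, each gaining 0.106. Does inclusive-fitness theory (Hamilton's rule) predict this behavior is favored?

Hamilton's rule: the trait is favored when the sum of r·B over every recipient exceeds the actor's cost C.
r to a great-grandoffspring = 0.125 (three parent–offspring links: r = (1/2)^3 = 1/8).
r to a half-sibling = 1/4 (half-sibs share one parent — one path of length 2: r = (1/2)^2 = 1/4).
r to an offspring = 1/2 (one parent–offspring link: r = (1/2)^1 = 1/2).
Summing one r·B term per recipient: 3·0.125·0.416 + 1·0.25·0.482 + 4·0.5·0.106 = 0.4885.
0.4885 > 0.28: the indirect benefit exceeds the cost.

Yes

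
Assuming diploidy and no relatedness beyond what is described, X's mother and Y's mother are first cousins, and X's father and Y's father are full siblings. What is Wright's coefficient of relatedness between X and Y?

0.15625

Independent pedigree routes through distinct common ancestors add.
X and Y are related in two ways: second cousins through their mothers (r = 1/32) and first cousins through their fathers (r = 1/8).
r = 1/32 + 1/8 = 5/32 = 0.15625.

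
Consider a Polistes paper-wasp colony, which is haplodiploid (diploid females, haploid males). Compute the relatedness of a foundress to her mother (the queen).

One meiotic link between diploid queen and diploid daughter: r = 1/2.

0.5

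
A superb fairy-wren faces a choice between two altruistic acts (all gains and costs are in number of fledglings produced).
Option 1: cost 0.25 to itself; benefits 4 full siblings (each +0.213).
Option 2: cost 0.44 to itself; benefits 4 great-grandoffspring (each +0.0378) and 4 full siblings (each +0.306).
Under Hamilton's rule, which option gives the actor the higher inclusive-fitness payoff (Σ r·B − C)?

Option 2

Option 1: r to a full sibling = 0.5.
Option 1: Σ r·B − C = (4·0.5·0.213) − 0.25 = 0.176.
Option 2: r to a great-grandoffspring = 0.125.
Option 2: r to a full sibling = 0.5.
Option 2: Σ r·B − C = (4·0.125·0.0378 + 4·0.5·0.306) − 0.44 = 0.1909.
Option 2 has the higher net inclusive-fitness payoff.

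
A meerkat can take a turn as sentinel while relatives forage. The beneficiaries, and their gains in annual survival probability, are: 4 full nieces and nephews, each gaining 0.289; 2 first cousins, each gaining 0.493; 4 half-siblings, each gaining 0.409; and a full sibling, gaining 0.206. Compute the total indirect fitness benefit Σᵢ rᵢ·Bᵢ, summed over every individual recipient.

0.92425

r to a full niece or nephew = 0.25 (full aunt/uncle↔niece/nephew: two paths of length 3 through the shared grandparent pair: r = 2·(1/2)^3 = 1/4).
r to a first cousin = 1/8 (first cousins share one grandparent pair — two paths of length 4: r = 2·(1/2)^4 = 1/8).
r to a half-sibling = 0.25 (half-sibs share one parent — one path of length 2: r = (1/2)^2 = 1/4).
r to a full sibling = 1/2 (full sibs share both parents — two paths of length 2: r = 2·(1/2)^2 = 1/2).
Summing one r·B term per recipient: 4·0.25·0.289 + 2·0.125·0.493 + 4·0.25·0.409 + 1·0.5·0.206 = 0.92425.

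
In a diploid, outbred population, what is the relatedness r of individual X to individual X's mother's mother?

0.25

Each parent–offspring link contributes a factor of 1/2, and independent paths through distinct common ancestors add.
Two parent–offspring links: r = (1/2)^2 = 1/4.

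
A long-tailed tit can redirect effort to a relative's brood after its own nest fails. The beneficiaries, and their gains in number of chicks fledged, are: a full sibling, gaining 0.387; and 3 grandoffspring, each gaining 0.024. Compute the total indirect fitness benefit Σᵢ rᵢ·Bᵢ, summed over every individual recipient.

0.2115

r to a full sibling = 0.5 (full sibs share both parents — two paths of length 2: r = 2·(1/2)^2 = 1/2).
r to a grandoffspring = 0.25 (two parent–offspring links: r = (1/2)^2 = 1/4).
Summing one r·B term per recipient: 1·0.5·0.387 + 3·0.25·0.024 = 0.2115.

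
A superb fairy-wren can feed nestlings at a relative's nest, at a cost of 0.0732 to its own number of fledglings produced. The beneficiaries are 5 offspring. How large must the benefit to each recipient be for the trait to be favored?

0.0293

r to an offspring = 1/2 (one parent–offspring link: r = (1/2)^1 = 1/2).
Hamilton's rule with n recipients of equal r: n·r·B > C, so B > C/(n·r) = 0.0732/(5·0.5) = 0.0293.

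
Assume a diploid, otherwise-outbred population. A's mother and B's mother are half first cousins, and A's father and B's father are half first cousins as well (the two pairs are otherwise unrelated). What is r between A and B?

Independent pedigree routes through distinct common ancestors add.
A and B are related in two ways: half second cousins through their mothers (r = 1/64) and half second cousins through their fathers (r = 1/64).
r = 1/64 + 1/64 = 0.03125.

0.03125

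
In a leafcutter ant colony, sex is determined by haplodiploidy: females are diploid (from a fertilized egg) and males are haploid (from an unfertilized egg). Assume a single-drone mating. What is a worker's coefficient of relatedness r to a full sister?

Haplodiploid full sisters inherit their father's entire haploid genome identically (contributing 1/2) and on average half of their mother's contribution (1/2 · 1/2 = 1/4); r = 1/2 + 1/4 = 3/4.

0.75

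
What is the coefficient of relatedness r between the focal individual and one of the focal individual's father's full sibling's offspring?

Each parent–offspring link contributes a factor of 1/2, and independent paths through distinct common ancestors add.
First cousins share one grandparent pair — two paths of length 4: r = 2·(1/2)^4 = 1/8.

0.125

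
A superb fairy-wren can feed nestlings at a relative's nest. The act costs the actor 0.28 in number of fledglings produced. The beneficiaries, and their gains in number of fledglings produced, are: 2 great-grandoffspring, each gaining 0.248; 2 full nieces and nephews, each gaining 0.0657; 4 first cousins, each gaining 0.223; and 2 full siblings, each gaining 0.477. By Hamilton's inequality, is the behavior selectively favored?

Hamilton's rule: the trait is favored when the sum of r·B over every recipient exceeds the actor's cost C.
r to a great-grandoffspring = 1/8 (three parent–offspring links: r = (1/2)^3 = 1/8).
r to a full niece or nephew = 1/4 (full aunt/uncle↔niece/nephew: two paths of length 3 through the shared grandparent pair: r = 2·(1/2)^3 = 1/4).
r to a first cousin = 0.125 (first cousins share one grandparent pair — two paths of length 4: r = 2·(1/2)^4 = 1/8).
r to a full sibling = 0.5 (full sibs share both parents — two paths of length 2: r = 2·(1/2)^2 = 1/2).
Summing one r·B term per recipient: 2·0.125·0.248 + 2·0.25·0.0657 + 4·0.125·0.223 + 2·0.5·0.477 = 0.68335.
0.68335 > 0.28: the indirect benefit exceeds the cost.

Yes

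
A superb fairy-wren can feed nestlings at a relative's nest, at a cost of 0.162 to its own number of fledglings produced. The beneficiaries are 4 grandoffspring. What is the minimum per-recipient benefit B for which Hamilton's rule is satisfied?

r to a grandoffspring = 1/4 (two parent–offspring links: r = (1/2)^2 = 1/4).
Hamilton's rule with n recipients of equal r: n·r·B > C, so B > C/(n·r) = 0.162/(4·0.25) = 0.162.

0.162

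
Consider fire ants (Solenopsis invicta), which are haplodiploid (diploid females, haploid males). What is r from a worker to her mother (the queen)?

0.5

One meiotic link between diploid queen and diploid daughter: r = 1/2.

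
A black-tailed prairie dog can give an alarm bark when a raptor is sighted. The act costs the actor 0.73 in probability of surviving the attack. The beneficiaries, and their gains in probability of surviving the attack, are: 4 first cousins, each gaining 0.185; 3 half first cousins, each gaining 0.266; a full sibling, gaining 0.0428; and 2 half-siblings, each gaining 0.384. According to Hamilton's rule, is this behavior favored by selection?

Hamilton's rule: the trait is favored when the sum of r·B over every recipient exceeds the actor's cost C.
r to a first cousin = 1/8 (first cousins share one grandparent pair — two paths of length 4: r = 2·(1/2)^4 = 1/8).
r to a half first cousin = 0.0625 (half first cousins share one grandparent — one path of length 4: r = (1/2)^4 = 1/16).
r to a full sibling = 1/2 (full sibs share both parents — two paths of length 2: r = 2·(1/2)^2 = 1/2).
r to a half-sibling = 1/4 (half-sibs share one parent — one path of length 2: r = (1/2)^2 = 1/4).
Summing one r·B term per recipient: 4·0.125·0.185 + 3·0.0625·0.266 + 1·0.5·0.0428 + 2·0.25·0.384 = 0.355775.
0.355775 < 0.73: the indirect benefit is less than the cost.

No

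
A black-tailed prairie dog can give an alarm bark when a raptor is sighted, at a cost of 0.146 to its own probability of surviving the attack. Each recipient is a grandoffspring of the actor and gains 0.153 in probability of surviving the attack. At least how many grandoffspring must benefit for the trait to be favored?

4

r to a grandoffspring = 0.25 (two parent–offspring links: r = (1/2)^2 = 1/4).
Hamilton's rule: n·r·B > C  ⇒  n > C/(r·B) = 0.146/(0.25·0.153) = 3.817.
The smallest integer exceeding 3.817 is 4.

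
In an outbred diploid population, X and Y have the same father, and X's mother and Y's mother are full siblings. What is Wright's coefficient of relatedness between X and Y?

0.375

Relatedness sums over independent paths through distinct common ancestors.
X and Y are related in two ways: half-sibs through their shared father (r = 1/4) and first cousins through their mothers (r = 1/8).
r = 1/4 + 1/8 = 0.375.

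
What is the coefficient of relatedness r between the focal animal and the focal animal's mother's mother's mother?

Each parent–offspring link contributes a factor of 1/2, and independent paths through distinct common ancestors add.
Three parent–offspring links: r = (1/2)^3 = 1/8.

0.125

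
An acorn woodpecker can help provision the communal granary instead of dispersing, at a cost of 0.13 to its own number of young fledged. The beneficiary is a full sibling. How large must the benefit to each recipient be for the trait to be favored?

r to a full sibling = 0.5 (full sibs share both parents — two paths of length 2: r = 2·(1/2)^2 = 1/2).
Hamilton's rule with n recipients of equal r: n·r·B > C, so B > C/(n·r) = 0.13/(1·0.5) = 0.26.

0.26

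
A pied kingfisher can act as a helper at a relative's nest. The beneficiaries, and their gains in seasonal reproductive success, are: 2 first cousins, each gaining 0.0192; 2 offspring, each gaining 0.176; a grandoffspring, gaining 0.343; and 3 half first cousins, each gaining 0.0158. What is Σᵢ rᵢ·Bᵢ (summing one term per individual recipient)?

r to a first cousin = 1/8 (first cousins share one grandparent pair — two paths of length 4: r = 2·(1/2)^4 = 1/8).
r to an offspring = 1/2 (one parent–offspring link: r = (1/2)^1 = 1/2).
r to a grandoffspring = 1/4 (two parent–offspring links: r = (1/2)^2 = 1/4).
r to a half first cousin = 1/16 (half first cousins share one grandparent — one path of length 4: r = (1/2)^4 = 1/16).
Summing one r·B term per recipient: 2·0.125·0.0192 + 2·0.5·0.176 + 1·0.25·0.343 + 3·0.0625·0.0158 = 0.2695125.

0.2695125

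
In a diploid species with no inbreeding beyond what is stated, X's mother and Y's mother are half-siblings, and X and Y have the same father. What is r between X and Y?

0.3125

With two independent routes of shared ancestry, r is the sum of the two contributions.
X and Y are related in two ways: half first cousins through their mothers (r = 1/16) and half-sibs through their shared father (r = 1/4).
r = 1/16 + 1/4 = 5/16 = 0.3125.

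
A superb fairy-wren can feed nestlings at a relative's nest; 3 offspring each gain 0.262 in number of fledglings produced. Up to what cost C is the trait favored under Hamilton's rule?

0.393

r to an offspring = 1/2 (one parent–offspring link: r = (1/2)^1 = 1/2).
Hamilton's rule: n·r·B > C, so the trait is favored while C < n·r·B = 3·0.5·0.262 = 0.393.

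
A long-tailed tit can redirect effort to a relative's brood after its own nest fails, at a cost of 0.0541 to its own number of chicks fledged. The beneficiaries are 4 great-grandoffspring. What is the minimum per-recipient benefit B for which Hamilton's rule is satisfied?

0.1082

r to a great-grandoffspring = 0.125 (three parent–offspring links: r = (1/2)^3 = 1/8).
Hamilton's rule with n recipients of equal r: n·r·B > C, so B > C/(n·r) = 0.0541/(4·0.125) = 0.1082.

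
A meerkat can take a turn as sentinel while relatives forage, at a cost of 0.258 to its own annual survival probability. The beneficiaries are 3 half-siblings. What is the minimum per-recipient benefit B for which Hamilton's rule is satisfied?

r to a half-sibling = 1/4 (half-sibs share one parent — one path of length 2: r = (1/2)^2 = 1/4).
Hamilton's rule with n recipients of equal r: n·r·B > C, so B > C/(n·r) = 0.258/(3·0.25) = 0.344.

0.344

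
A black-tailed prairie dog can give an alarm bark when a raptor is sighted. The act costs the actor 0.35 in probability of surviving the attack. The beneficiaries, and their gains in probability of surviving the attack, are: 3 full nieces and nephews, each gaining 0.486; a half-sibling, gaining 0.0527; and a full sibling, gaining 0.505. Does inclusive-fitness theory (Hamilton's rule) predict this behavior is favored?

Hamilton's rule: the trait is favored when the sum of r·B over every recipient exceeds the actor's cost C.
r to a full niece or nephew = 0.25 (full aunt/uncle↔niece/nephew: two paths of length 3 through the shared grandparent pair: r = 2·(1/2)^3 = 1/4).
r to a half-sibling = 0.25 (half-sibs share one parent — one path of length 2: r = (1/2)^2 = 1/4).
r to a full sibling = 0.5 (full sibs share both parents — two paths of length 2: r = 2·(1/2)^2 = 1/2).
Summing one r·B term per recipient: 3·0.25·0.486 + 1·0.25·0.0527 + 1·0.5·0.505 = 0.630175.
0.630175 > 0.35: the indirect benefit exceeds the cost.

Yes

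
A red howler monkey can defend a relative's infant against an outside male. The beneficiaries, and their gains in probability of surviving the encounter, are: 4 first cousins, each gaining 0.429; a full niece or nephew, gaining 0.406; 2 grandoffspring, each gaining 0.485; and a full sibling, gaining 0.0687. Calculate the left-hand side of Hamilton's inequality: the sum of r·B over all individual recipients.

0.59285

r to a first cousin = 1/8 (first cousins share one grandparent pair — two paths of length 4: r = 2·(1/2)^4 = 1/8).
r to a full niece or nephew = 1/4 (full aunt/uncle↔niece/nephew: two paths of length 3 through the shared grandparent pair: r = 2·(1/2)^3 = 1/4).
r to a grandoffspring = 1/4 (two parent–offspring links: r = (1/2)^2 = 1/4).
r to a full sibling = 0.5 (full sibs share both parents — two paths of length 2: r = 2·(1/2)^2 = 1/2).
Summing one r·B term per recipient: 4·0.125·0.429 + 1·0.25·0.406 + 2·0.25·0.485 + 1·0.5·0.0687 = 0.59285.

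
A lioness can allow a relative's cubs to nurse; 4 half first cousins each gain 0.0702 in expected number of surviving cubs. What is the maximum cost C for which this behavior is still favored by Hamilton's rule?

0.01755

r to a half first cousin = 0.0625 (half first cousins share one grandparent — one path of length 4: r = (1/2)^4 = 1/16).
Hamilton's rule: n·r·B > C, so the trait is favored while C < n·r·B = 4·0.0625·0.0702 = 0.01755.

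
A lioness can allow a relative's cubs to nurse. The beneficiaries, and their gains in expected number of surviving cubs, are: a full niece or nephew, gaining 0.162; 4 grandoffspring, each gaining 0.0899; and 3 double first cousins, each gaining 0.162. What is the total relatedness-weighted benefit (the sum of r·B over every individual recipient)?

0.2519

r to a full niece or nephew = 0.25 (full aunt/uncle↔niece/nephew: two paths of length 3 through the shared grandparent pair: r = 2·(1/2)^3 = 1/4).
r to a grandoffspring = 1/4 (two parent–offspring links: r = (1/2)^2 = 1/4).
r to a double first cousin = 0.25 (double first cousins share both grandparent pairs — four paths of length 4: r = 4·(1/2)^4 = 1/4).
Summing one r·B term per recipient: 1·0.25·0.162 + 4·0.25·0.0899 + 3·0.25·0.162 = 0.2519.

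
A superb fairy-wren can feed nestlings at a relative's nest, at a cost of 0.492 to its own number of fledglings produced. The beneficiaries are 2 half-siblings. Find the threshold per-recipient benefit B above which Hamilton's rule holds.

r to a half-sibling = 1/4 (half-sibs share one parent — one path of length 2: r = (1/2)^2 = 1/4).
Hamilton's rule with n recipients of equal r: n·r·B > C, so B > C/(n·r) = 0.492/(2·0.25) = 0.984.

0.984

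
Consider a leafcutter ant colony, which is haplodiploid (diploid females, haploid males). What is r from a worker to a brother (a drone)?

0.25

Her haploid brother carries none of their father's genes and a random half of their mother's genome; that half matches the maternal half of her own genome with probability 1/2: r = 1/2 · 1/2 = 1/4.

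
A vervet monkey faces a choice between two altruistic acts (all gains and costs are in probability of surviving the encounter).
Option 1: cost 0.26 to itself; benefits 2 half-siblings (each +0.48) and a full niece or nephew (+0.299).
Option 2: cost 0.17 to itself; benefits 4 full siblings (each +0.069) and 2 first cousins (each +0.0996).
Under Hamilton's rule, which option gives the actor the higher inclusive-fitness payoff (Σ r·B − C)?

Option 1: r to a half-sibling = 0.25.
Option 1: r to a full niece or nephew = 0.25.
Option 1: Σ r·B − C = (2·0.25·0.48 + 1·0.25·0.299) − 0.26 = 0.05475.
Option 2: r to a full sibling = 0.5.
Option 2: r to a first cousin = 0.125.
Option 2: Σ r·B − C = (4·0.5·0.069 + 2·0.125·0.0996) − 0.17 = -0.0071.
Option 1 has the higher net inclusive-fitness payoff.

Option 1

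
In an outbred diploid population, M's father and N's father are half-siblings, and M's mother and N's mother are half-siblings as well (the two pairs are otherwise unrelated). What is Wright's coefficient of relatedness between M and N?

0.125

Independent pedigree routes through distinct common ancestors add.
M and N are related in two ways: half first cousins through their fathers (r = 1/16) and half first cousins through their mothers (r = 1/16).
r = 1/16 + 1/16 = 0.125.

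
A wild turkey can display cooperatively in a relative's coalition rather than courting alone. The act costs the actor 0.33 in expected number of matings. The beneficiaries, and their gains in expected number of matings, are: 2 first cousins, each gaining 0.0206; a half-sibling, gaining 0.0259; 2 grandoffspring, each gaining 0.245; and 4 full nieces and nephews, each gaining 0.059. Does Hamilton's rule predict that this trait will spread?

Hamilton's rule: the trait is favored when the sum of r·B over every recipient exceeds the actor's cost C.
r to a first cousin = 0.125 (first cousins share one grandparent pair — two paths of length 4: r = 2·(1/2)^4 = 1/8).
r to a half-sibling = 1/4 (half-sibs share one parent — one path of length 2: r = (1/2)^2 = 1/4).
r to a grandoffspring = 1/4 (two parent–offspring links: r = (1/2)^2 = 1/4).
r to a full niece or nephew = 0.25 (full aunt/uncle↔niece/nephew: two paths of length 3 through the shared grandparent pair: r = 2·(1/2)^3 = 1/4).
Summing one r·B term per recipient: 2·0.125·0.0206 + 1·0.25·0.0259 + 2·0.25·0.245 + 4·0.25·0.059 = 0.193125.
0.193125 < 0.33: the indirect benefit is less than the cost.

No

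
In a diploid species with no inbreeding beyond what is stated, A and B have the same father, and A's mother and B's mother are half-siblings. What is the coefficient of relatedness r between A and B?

0.3125

Wright's path rule: contributions from independent ancestry routes add.
A and B are related in two ways: half-sibs through their shared father (r = 1/4) and half first cousins through their mothers (r = 1/16).
r = 1/4 + 1/16 = 0.3125.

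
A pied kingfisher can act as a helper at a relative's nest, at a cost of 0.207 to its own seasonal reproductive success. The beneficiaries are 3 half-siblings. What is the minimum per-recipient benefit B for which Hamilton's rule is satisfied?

r to a half-sibling = 1/4 (half-sibs share one parent — one path of length 2: r = (1/2)^2 = 1/4).
Hamilton's rule with n recipients of equal r: n·r·B > C, so B > C/(n·r) = 0.207/(3·0.25) = 0.276.

0.276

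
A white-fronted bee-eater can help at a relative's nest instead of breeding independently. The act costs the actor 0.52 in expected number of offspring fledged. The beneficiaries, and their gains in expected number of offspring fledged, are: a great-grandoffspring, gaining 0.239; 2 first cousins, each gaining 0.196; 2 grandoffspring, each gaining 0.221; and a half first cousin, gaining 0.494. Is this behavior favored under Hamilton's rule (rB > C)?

Hamilton's rule: the trait is favored when the sum of r·B over every recipient exceeds the actor's cost C.
r to a great-grandoffspring = 1/8 (three parent–offspring links: r = (1/2)^3 = 1/8).
r to a first cousin = 1/8 (first cousins share one grandparent pair — two paths of length 4: r = 2·(1/2)^4 = 1/8).
r to a grandoffspring = 0.25 (two parent–offspring links: r = (1/2)^2 = 1/4).
r to a half first cousin = 0.0625 (half first cousins share one grandparent — one path of length 4: r = (1/2)^4 = 1/16).
Summing one r·B term per recipient: 1·0.125·0.239 + 2·0.125·0.196 + 2·0.25·0.221 + 1·0.0625·0.494 = 0.22025.
0.22025 < 0.52: the indirect benefit is less than the cost.

No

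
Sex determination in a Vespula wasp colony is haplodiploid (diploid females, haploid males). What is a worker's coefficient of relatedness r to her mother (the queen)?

0.5

One meiotic link between diploid queen and diploid daughter: r = 1/2.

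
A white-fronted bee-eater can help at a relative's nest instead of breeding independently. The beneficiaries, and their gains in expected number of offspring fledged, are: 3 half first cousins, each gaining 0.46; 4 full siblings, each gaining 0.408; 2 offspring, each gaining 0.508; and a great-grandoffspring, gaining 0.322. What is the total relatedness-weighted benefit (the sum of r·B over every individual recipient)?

r to a half first cousin = 0.0625 (half first cousins share one grandparent — one path of length 4: r = (1/2)^4 = 1/16).
r to a full sibling = 0.5 (full sibs share both parents — two paths of length 2: r = 2·(1/2)^2 = 1/2).
r to an offspring = 1/2 (one parent–offspring link: r = (1/2)^1 = 1/2).
r to a great-grandoffspring = 0.125 (three parent–offspring links: r = (1/2)^3 = 1/8).
Summing one r·B term per recipient: 3·0.0625·0.46 + 4·0.5·0.408 + 2·0.5·0.508 + 1·0.125·0.322 = 1.4505.

1.4505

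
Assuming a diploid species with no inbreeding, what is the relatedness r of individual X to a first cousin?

Each parent–offspring link contributes a factor of 1/2, and independent paths through distinct common ancestors add.
First cousins share one grandparent pair — two paths of length 4: r = 2·(1/2)^4 = 1/8.

0.125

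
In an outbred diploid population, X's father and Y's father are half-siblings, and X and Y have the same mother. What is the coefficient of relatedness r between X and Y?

0.3125

Independent pedigree routes through distinct common ancestors add.
X and Y are related in two ways: half first cousins through their fathers (r = 1/16) and half-sibs through their shared mother (r = 1/4).
r = 1/16 + 1/4 = 0.3125.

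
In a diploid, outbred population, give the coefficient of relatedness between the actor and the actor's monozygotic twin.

Each parent–offspring link contributes a factor of 1/2, and independent paths through distinct common ancestors add.
Monozygotic twins share every allele identical by descent: r = 1.

1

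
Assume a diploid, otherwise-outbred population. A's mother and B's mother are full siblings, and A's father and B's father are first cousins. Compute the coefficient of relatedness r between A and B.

Independent pedigree routes through distinct common ancestors add.
A and B are related in two ways: first cousins through their mothers (r = 1/8) and second cousins through their fathers (r = 1/32).
r = 1/8 + 1/32 = 5/32 = 0.15625.

0.15625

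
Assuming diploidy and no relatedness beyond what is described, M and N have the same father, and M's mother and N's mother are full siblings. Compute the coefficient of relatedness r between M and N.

0.375

Wright's path rule: contributions from independent ancestry routes add.
M and N are related in two ways: half-sibs through their shared father (r = 1/4) and first cousins through their mothers (r = 1/8).
r = 1/4 + 1/8 = 0.375.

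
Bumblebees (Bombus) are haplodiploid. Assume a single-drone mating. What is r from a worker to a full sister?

0.75

Haplodiploid full sisters inherit their father's entire haploid genome identically (contributing 1/2) and on average half of their mother's contribution (1/2 · 1/2 = 1/4); r = 1/2 + 1/4 = 3/4.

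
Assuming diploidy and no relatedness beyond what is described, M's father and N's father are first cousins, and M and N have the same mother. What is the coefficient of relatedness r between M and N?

Independent pedigree routes through distinct common ancestors add.
M and N are related in two ways: second cousins through their fathers (r = 1/32) and half-sibs through their shared mother (r = 1/4).
r = 1/32 + 1/4 = 0.28125.

0.28125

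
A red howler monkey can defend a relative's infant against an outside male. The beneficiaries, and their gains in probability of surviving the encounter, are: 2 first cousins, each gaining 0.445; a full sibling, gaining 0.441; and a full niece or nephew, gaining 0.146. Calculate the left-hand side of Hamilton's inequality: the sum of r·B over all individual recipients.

0.36825

r to a first cousin = 1/8 (first cousins share one grandparent pair — two paths of length 4: r = 2·(1/2)^4 = 1/8).
r to a full sibling = 1/2 (full sibs share both parents — two paths of length 2: r = 2·(1/2)^2 = 1/2).
r to a full niece or nephew = 0.25 (full aunt/uncle↔niece/nephew: two paths of length 3 through the shared grandparent pair: r = 2·(1/2)^3 = 1/4).
Summing one r·B term per recipient: 2·0.125·0.445 + 1·0.5·0.441 + 1·0.25·0.146 = 0.36825.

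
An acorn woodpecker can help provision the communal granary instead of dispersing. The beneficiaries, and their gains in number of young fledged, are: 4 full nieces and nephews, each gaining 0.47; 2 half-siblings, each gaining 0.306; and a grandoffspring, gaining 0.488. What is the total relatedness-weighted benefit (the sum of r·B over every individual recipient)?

r to a full niece or nephew = 0.25 (full aunt/uncle↔niece/nephew: two paths of length 3 through the shared grandparent pair: r = 2·(1/2)^3 = 1/4).
r to a half-sibling = 0.25 (half-sibs share one parent — one path of length 2: r = (1/2)^2 = 1/4).
r to a grandoffspring = 0.25 (two parent–offspring links: r = (1/2)^2 = 1/4).
Summing one r·B term per recipient: 4·0.25·0.47 + 2·0.25·0.306 + 1·0.25·0.488 = 0.745.

0.745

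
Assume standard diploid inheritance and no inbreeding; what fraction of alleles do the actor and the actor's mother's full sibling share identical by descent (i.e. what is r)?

0.25

Each parent–offspring link contributes a factor of 1/2, and independent paths through distinct common ancestors add.
Full aunt/uncle↔niece/nephew: two paths of length 3 through the shared grandparent pair: r = 2·(1/2)^3 = 1/4.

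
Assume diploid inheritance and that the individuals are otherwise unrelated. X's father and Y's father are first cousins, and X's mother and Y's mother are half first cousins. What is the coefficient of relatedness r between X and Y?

Independent pedigree routes through distinct common ancestors add.
X and Y are related in two ways: second cousins through their fathers (r = 1/32) and half second cousins through their mothers (r = 1/64).
r = 1/32 + 1/64 = 3/64 = 0.046875.

0.046875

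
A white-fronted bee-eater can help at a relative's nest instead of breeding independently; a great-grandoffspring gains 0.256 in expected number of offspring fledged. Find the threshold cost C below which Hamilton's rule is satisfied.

r to a great-grandoffspring = 0.125 (three parent–offspring links: r = (1/2)^3 = 1/8).
Hamilton's rule: n·r·B > C, so the trait is favored while C < n·r·B = 1·0.125·0.256 = 0.032.

0.032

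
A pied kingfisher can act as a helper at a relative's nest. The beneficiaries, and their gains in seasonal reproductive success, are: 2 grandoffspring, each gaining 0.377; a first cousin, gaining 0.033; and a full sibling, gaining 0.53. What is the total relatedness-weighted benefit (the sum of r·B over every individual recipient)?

0.457625

r to a grandoffspring = 1/4 (two parent–offspring links: r = (1/2)^2 = 1/4).
r to a first cousin = 1/8 (first cousins share one grandparent pair — two paths of length 4: r = 2·(1/2)^4 = 1/8).
r to a full sibling = 0.5 (full sibs share both parents — two paths of length 2: r = 2·(1/2)^2 = 1/2).
Summing one r·B term per recipient: 2·0.25·0.377 + 1·0.125·0.033 + 1·0.5·0.53 = 0.457625.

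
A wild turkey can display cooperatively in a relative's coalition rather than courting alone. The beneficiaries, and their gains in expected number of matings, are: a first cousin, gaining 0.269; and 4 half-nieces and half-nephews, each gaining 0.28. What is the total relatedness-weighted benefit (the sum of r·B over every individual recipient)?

0.173625

r to a first cousin = 0.125 (first cousins share one grandparent pair — two paths of length 4: r = 2·(1/2)^4 = 1/8).
r to a half-niece or half-nephew = 0.125 (half-aunt/uncle↔niece/nephew: one path of length 3: r = (1/2)^3 = 1/8).
Summing one r·B term per recipient: 1·0.125·0.269 + 4·0.125·0.28 = 0.173625.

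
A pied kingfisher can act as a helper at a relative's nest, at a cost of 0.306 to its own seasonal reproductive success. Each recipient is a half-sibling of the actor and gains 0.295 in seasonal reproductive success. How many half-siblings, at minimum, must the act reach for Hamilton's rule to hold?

5

r to a half-sibling = 1/4 (half-sibs share one parent — one path of length 2: r = (1/2)^2 = 1/4).
Hamilton's rule: n·r·B > C  ⇒  n > C/(r·B) = 0.306/(0.25·0.295) = 4.149.
The smallest integer exceeding 4.149 is 5.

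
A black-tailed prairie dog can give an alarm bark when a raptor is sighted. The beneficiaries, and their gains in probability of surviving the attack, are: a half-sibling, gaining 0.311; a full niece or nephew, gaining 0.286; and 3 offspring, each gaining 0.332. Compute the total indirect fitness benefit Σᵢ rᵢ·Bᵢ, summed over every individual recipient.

r to a half-sibling = 0.25 (half-sibs share one parent — one path of length 2: r = (1/2)^2 = 1/4).
r to a full niece or nephew = 1/4 (full aunt/uncle↔niece/nephew: two paths of length 3 through the shared grandparent pair: r = 2·(1/2)^3 = 1/4).
r to an offspring = 0.5 (one parent–offspring link: r = (1/2)^1 = 1/2).
Summing one r·B term per recipient: 1·0.25·0.311 + 1·0.25·0.286 + 3·0.5·0.332 = 0.64725.

0.64725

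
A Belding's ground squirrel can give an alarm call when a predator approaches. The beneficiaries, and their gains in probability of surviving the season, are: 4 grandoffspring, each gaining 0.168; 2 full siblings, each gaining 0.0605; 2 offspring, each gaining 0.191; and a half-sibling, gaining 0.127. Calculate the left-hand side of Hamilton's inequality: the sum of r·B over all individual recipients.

0.45125

r to a grandoffspring = 0.25 (two parent–offspring links: r = (1/2)^2 = 1/4).
r to a full sibling = 0.5 (full sibs share both parents — two paths of length 2: r = 2·(1/2)^2 = 1/2).
r to an offspring = 0.5 (one parent–offspring link: r = (1/2)^1 = 1/2).
r to a half-sibling = 1/4 (half-sibs share one parent — one path of length 2: r = (1/2)^2 = 1/4).
Summing one r·B term per recipient: 4·0.25·0.168 + 2·0.5·0.0605 + 2·0.5·0.191 + 1·0.25·0.127 = 0.45125.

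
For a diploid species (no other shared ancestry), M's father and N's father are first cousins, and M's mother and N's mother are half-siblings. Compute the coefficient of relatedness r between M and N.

Relatedness sums over independent paths through distinct common ancestors.
M and N are related in two ways: second cousins through their fathers (r = 1/32) and half first cousins through their mothers (r = 1/16).
r = 1/32 + 1/16 = 3/32 = 0.09375.

0.09375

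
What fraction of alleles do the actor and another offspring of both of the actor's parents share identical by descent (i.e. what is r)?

Each parent–offspring link contributes a factor of 1/2, and independent paths through distinct common ancestors add.
Full sibs share both parents — two paths of length 2: r = 2·(1/2)^2 = 1/2.

0.5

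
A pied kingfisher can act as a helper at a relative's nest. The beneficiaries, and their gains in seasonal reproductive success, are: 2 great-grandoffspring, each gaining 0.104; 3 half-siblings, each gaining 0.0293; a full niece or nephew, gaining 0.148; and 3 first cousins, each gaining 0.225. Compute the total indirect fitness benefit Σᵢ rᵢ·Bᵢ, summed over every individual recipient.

r to a great-grandoffspring = 1/8 (three parent–offspring links: r = (1/2)^3 = 1/8).
r to a half-sibling = 1/4 (half-sibs share one parent — one path of length 2: r = (1/2)^2 = 1/4).
r to a full niece or nephew = 1/4 (full aunt/uncle↔niece/nephew: two paths of length 3 through the shared grandparent pair: r = 2·(1/2)^3 = 1/4).
r to a first cousin = 0.125 (first cousins share one grandparent pair — two paths of length 4: r = 2·(1/2)^4 = 1/8).
Summing one r·B term per recipient: 2·0.125·0.104 + 3·0.25·0.0293 + 1·0.25·0.148 + 3·0.125·0.225 = 0.16935.

0.16935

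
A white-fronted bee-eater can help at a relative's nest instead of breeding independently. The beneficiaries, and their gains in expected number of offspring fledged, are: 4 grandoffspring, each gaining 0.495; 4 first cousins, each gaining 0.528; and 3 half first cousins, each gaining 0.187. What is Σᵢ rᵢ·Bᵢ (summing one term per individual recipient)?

r to a grandoffspring = 1/4 (two parent–offspring links: r = (1/2)^2 = 1/4).
r to a first cousin = 1/8 (first cousins share one grandparent pair — two paths of length 4: r = 2·(1/2)^4 = 1/8).
r to a half first cousin = 0.0625 (half first cousins share one grandparent — one path of length 4: r = (1/2)^4 = 1/16).
Summing one r·B term per recipient: 4·0.25·0.495 + 4·0.125·0.528 + 3·0.0625·0.187 = 0.7940625.

0.7940625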